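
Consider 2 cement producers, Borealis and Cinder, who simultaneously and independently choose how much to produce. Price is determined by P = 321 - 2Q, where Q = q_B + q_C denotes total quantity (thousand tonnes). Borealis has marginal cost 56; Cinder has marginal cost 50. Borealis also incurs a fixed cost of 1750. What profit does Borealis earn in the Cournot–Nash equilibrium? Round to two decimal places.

Borealis's profit: π_B = (321 - 2Q)q_B - (56q_B). Setting ∂π_B/∂q_B = 0: 265 - 4q_B - 2(q_C) = 0.
Cinder's first-order condition: 271 - 4q_C - 2(q_B) = 0.
So q_B = (265 - 2q_C)/4 and q_C = (271 - 2q_B)/4.
Solving the pair: q_B = 259/6, q_C = 277/6.
Price P = 321 - 2·(268/3) = 427/3.
Borealis's profit: (427/3 - 56)·(259/6) - 1750 = 1976.7222.

1976.72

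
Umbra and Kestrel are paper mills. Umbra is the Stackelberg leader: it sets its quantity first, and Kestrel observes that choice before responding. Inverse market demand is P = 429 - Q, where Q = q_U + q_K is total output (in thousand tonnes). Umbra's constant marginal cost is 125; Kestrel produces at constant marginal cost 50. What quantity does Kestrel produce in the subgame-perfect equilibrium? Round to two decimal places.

Solve by backward induction. Given q_U, the follower Kestrel maximises π_K = (429 - q_U - q_K)q_K - 50q_K.
∂π_K/∂q_K = 379 - q_U - 2q_K = 0 gives the reaction function q_K = (379 - q_U)/2.
Umbra substitutes q_K(q_U) into its own profit: π_U = q_U(429 - q_U - (379 - q_U)/2) - 125q_U = (479/2 - (1/2)q_U)q_U - 125q_U.
The leader's first-order condition 229/2 - q_U = 0 yields q_U = 229/2.
Then q_K = (379 - 229/2)/2 = 529/4.

132.25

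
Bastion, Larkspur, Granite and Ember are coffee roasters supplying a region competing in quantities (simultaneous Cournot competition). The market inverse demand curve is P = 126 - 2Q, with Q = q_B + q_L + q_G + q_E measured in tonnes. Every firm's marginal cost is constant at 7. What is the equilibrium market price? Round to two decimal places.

30.80

Each firm earns π_i = (126 - 2Q)q_i - 7q_i.
Setting ∂π_i/∂q_i = 0 with rivals' quantities fixed: 119 - 4q_i - 2·Σ_{j≠i} q_j = 0.
With identical firms every q_j equals q_i, so Σ_{j≠i} q_j = 3q_i and 119 = 10q_i, giving q_i = 119/10.
Total output Q = 238/5, so price P = 126 - 2·(238/5) = 154/5.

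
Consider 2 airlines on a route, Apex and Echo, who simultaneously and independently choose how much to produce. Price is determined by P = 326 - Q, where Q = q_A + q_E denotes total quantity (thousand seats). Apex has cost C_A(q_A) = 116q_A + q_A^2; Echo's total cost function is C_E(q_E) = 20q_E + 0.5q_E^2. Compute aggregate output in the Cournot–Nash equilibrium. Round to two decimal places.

121.64

Apex's profit: π_A = (326 - Q)q_A - (116q_A + q_A²). Setting ∂π_A/∂q_A = 0: 210 - 4q_A - (q_E) = 0.
Echo's first-order condition: 306 - 3q_E - (q_A) = 0.
Rearranging gives the reaction functions q_A = (210 - q_E)/4 and q_E = (306 - q_A)/3.
Solving the pair: q_A = 324/11, q_E = 1014/11.
Total output Q = 324/11 + 1014/11 = 1338/11.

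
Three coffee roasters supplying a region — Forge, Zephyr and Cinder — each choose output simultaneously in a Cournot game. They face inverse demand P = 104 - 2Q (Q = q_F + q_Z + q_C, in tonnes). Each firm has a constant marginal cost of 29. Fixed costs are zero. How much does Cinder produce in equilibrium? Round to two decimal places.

9.38

A representative firm's profit is π_i = q_i(104 - 2Q) - 29q_i.
First-order condition (treating rivals' output as given): 75 - 4q_i - 2·Σ_{j≠i} q_j = 0.
By symmetry each firm produces the same amount; substituting Σ_{j≠i} q_j = 2q_i yields q_i = 75/8.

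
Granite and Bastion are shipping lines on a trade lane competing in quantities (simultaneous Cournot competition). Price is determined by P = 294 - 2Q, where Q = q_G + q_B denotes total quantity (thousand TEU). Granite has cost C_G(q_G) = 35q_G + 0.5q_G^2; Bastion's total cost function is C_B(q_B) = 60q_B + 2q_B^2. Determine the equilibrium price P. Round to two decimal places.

168.67

Granite's profit: π_G = (294 - 2Q)q_G - (35q_G + (1/2)q_G²). Setting ∂π_G/∂q_G = 0: 259 - 5q_G - 2(q_B) = 0.
Bastion's profit: π_B = (294 - 2Q)q_B - (60q_B + 2q_B²). Setting ∂π_B/∂q_B = 0: 234 - 8q_B - 2(q_G) = 0.
Rearranging gives the reaction functions q_G = (259 - 2q_B)/5 and q_B = (234 - 2q_G)/8.
Solving the pair: q_G = 401/9, q_B = 163/9.
Total output Q = 188/3, so price P = 294 - 2·(188/3) = 506/3.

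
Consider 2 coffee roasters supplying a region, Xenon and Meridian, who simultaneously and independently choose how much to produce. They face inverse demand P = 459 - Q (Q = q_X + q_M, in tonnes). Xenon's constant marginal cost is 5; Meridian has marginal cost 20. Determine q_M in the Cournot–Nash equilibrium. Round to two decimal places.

Xenon's profit: π_X = (459 - Q)q_X - (5q_X). Setting ∂π_X/∂q_X = 0: 454 - 2q_X - (q_M) = 0.
Meridian's profit: π_M = (459 - Q)q_M - (20q_M). Setting ∂π_M/∂q_M = 0: 439 - 2q_M - (q_X) = 0.
Rearranging gives the reaction functions q_X = (454 - q_M)/2 and q_M = (439 - q_X)/2.
Substituting one into the other gives q_X = 469/3 and q_M = 424/3.

141.33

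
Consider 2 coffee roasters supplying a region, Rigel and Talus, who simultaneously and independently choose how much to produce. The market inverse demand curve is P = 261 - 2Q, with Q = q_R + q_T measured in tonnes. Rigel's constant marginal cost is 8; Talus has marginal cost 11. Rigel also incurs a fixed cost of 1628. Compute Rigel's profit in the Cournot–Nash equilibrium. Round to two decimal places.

2012.89

Rigel's profit: π_R = (261 - 2Q)q_R - (8q_R). Setting ∂π_R/∂q_R = 0: 253 - 4q_R - 2(q_T) = 0.
Talus's first-order condition: 250 - 4q_T - 2(q_R) = 0.
Best responses: q_R = (253 - 2q_T)/4, q_T = (250 - 2q_R)/4.
Substituting one into the other gives q_R = 128/3 and q_T = 247/6.
Price P = 261 - 2·(503/6) = 280/3.
Rigel's profit: (280/3 - 8)·(128/3) - 1628 = 2012.8889.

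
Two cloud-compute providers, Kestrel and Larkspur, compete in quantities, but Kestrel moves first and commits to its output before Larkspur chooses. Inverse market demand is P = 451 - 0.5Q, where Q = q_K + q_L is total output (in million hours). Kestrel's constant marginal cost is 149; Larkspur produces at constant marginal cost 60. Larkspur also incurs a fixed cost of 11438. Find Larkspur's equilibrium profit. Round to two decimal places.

29032.13

Solve by backward induction. Given q_K, the follower Larkspur maximises π_L = (451 - (1/2)q_K - (1/2)q_L)q_L - 60q_L.
Setting the follower's marginal profit to zero, 391 - (1/2)q_K - q_L = 0, i.e. q_L = (391 - (1/2)q_K).
Kestrel substitutes q_L(q_K) into its own profit: π_K = q_K(451 - (1/2)q_K - (391 - (1/2)q_K)/2) - 149q_K = (511/2 - (1/4)q_K)q_K - 149q_K.
The leader's first-order condition 213/2 - (1/2)q_K = 0 yields q_K = 213.
Then q_L = (391 - (1/2)·213) = 569/2.
Price P = 451 - (1/2)·(995/2) = 809/4.
Larkspur's profit: (809/4 - 60)·(569/2) - 11438 = 29032.1250.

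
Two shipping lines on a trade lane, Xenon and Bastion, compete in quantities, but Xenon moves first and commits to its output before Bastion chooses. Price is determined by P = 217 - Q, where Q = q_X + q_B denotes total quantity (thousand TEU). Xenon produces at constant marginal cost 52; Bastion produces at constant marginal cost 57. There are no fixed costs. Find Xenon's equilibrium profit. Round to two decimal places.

Solve by backward induction. Given q_X, the follower Bastion maximises π_B = (217 - q_X - q_B)q_B - 57q_B.
∂π_B/∂q_B = 160 - q_X - 2q_B = 0 gives the reaction function q_B = (160 - q_X)/2.
Xenon substitutes q_B(q_X) into its own profit: π_X = q_X(217 - q_X - (160 - q_X)/2) - 52q_X = (137 - (1/2)q_X)q_X - 52q_X.
Leader FOC: 85 - q_X = 0, so q_X = 85.
Then q_B = (160 - 85)/2 = 75/2.
Price P = 217 - 245/2 = 189/2.
Xenon's profit: (189/2 - 52)·85 = 3612.5000.

3612.50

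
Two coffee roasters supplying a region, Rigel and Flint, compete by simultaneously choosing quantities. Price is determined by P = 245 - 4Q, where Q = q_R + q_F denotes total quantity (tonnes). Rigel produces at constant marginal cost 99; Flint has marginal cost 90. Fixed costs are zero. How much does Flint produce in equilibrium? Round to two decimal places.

Rigel's profit: π_R = (245 - 4Q)q_R - (99q_R). Setting ∂π_R/∂q_R = 0: 146 - 8q_R - 4(q_F) = 0.
Flint's first-order condition: 155 - 8q_F - 4(q_R) = 0.
Rearranging gives the reaction functions q_R = (146 - 4q_F)/8 and q_F = (155 - 4q_R)/8.
Substituting one into the other gives q_R = 137/12 and q_F = 41/3.

13.67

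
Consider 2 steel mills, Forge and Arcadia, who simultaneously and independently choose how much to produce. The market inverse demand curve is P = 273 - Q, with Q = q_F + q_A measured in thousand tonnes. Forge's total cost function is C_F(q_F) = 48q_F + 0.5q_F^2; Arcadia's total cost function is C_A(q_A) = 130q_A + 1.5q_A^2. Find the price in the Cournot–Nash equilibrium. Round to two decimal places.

188.29

Forge's profit: π_F = (273 - Q)q_F - (48q_F + (1/2)q_F²). Setting ∂π_F/∂q_F = 0: 225 - 3q_F - (q_A) = 0.
Arcadia's profit: π_A = (273 - Q)q_A - (130q_A + (3/2)q_A²). Setting ∂π_A/∂q_A = 0: 143 - 5q_A - (q_F) = 0.
So q_F = (225 - q_A)/3 and q_A = (143 - q_F)/5.
Solving the pair: q_F = 491/7, q_A = 102/7.
Total output Q = 593/7, so price P = 273 - 593/7 = 1318/7.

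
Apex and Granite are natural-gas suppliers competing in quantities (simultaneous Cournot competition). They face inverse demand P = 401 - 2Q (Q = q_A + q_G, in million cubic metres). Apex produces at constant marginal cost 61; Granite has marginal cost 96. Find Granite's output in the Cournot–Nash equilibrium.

Apex's profit: π_A = (401 - 2Q)q_A - (61q_A). Setting ∂π_A/∂q_A = 0: 340 - 4q_A - 2(q_G) = 0.
Granite's profit: π_G = (401 - 2Q)q_G - (96q_G). Setting ∂π_G/∂q_G = 0: 305 - 4q_G - 2(q_A) = 0.
Best responses: q_A = (340 - 2q_G)/4, q_G = (305 - 2q_A)/4.
Substituting one into the other gives q_A = 125/2 and q_G = 45.

45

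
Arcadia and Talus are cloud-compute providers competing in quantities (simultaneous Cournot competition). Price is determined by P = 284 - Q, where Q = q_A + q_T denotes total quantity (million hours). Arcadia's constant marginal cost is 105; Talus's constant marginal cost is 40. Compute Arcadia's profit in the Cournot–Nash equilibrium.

Arcadia's profit: π_A = (284 - Q)q_A - (105q_A). Setting ∂π_A/∂q_A = 0: 179 - 2q_A - (q_T) = 0.
Talus's profit: π_T = (284 - Q)q_T - (40q_T). Setting ∂π_T/∂q_T = 0: 244 - 2q_T - (q_A) = 0.
Rearranging gives the reaction functions q_A = (179 - q_T)/2 and q_T = (244 - q_A)/2.
Substituting one into the other gives q_A = 38 and q_T = 103.
Price P = 284 - 141 = 143.
Arcadia's profit: (143 - 105)·38 = 1444.

1444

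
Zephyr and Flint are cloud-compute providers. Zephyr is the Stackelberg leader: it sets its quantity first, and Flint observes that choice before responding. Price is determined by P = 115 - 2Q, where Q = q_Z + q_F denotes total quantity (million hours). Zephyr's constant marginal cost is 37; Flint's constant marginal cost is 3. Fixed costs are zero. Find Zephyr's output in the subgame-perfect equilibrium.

The follower Flint best-responds to any q_Z: π_F = (115 - 2Q)q_F - 3q_F.
∂π_F/∂q_F = 112 - 2q_Z - 4q_F = 0 gives the reaction function q_F = (112 - 2q_Z)/4.
The leader anticipates this reaction. Substituting into P = 115 - 2Q gives P = 59 - q_Z, so π_Z = (59 - q_Z)q_Z - 37q_Z.
Leader FOC: 22 - 2q_Z = 0, so q_Z = 11.
Then q_F = (112 - 2·11)/4 = 45/2.

11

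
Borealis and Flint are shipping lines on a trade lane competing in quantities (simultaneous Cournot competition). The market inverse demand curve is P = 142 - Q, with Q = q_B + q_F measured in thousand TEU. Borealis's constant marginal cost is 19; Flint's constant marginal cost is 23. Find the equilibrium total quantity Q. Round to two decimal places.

80.67

Borealis's profit: π_B = (142 - Q)q_B - (19q_B). Setting ∂π_B/∂q_B = 0: 123 - 2q_B - (q_F) = 0.
Flint's profit: π_F = (142 - Q)q_F - (23q_F). Setting ∂π_F/∂q_F = 0: 119 - 2q_F - (q_B) = 0.
So q_B = (123 - q_F)/2 and q_F = (119 - q_B)/2.
Solving the pair: q_B = 127/3, q_F = 115/3.
Total output Q = 127/3 + 115/3 = 242/3.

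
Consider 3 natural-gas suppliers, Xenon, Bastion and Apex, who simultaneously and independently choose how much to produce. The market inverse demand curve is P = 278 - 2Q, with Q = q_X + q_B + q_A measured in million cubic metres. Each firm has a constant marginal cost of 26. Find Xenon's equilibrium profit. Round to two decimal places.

Each firm earns π_i = (278 - 2Q)q_i - 26q_i.
Setting ∂π_i/∂q_i = 0 with rivals' quantities fixed: 252 - 4q_i - 2·Σ_{j≠i} q_j = 0.
With identical firms every q_j equals q_i, so Σ_{j≠i} q_j = 2q_i and 252 = 8q_i, giving q_i = 63/2.
Price P = 278 - 2·(189/2) = 89.
Xenon's profit: (89 - 26)·(63/2) = 1984.5000.

1984.50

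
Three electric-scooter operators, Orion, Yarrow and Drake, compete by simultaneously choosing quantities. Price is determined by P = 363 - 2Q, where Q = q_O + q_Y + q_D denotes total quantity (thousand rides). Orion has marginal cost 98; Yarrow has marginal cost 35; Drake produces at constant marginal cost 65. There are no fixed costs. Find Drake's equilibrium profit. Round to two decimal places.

Orion's profit: π_O = (363 - 2Q)q_O - (98q_O). Setting ∂π_O/∂q_O = 0: 265 - 4q_O - 2(q_Y + q_D) = 0.
Yarrow's first-order condition: 328 - 4q_Y - 2(q_O + q_D) = 0.
Drake's first-order condition: 298 - 4q_D - 2(q_O + q_Y) = 0.
Summing all 3 equations gives 891 − 8Q = 0, hence Q = 891/8.
Back-substituting: q_O = (265 − 891/4)/2 = 169/8, q_Y = (328 − 891/4)/2 = 421/8, q_D = (298 − 891/4)/2 = 301/8.
Price P = 363 - 2·(891/8) = 561/4.
Drake's profit: (561/4 - 65)·(301/8) = 2831.2813.

2831.28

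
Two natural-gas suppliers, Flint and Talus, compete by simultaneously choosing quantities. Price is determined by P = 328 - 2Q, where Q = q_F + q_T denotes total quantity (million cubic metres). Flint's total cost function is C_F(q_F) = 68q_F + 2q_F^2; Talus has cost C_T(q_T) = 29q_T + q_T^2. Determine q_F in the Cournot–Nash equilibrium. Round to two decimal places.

Flint's profit: π_F = (328 - 2Q)q_F - (68q_F + 2q_F²). Setting ∂π_F/∂q_F = 0: 260 - 8q_F - 2(q_T) = 0.
Talus's first-order condition: 299 - 6q_T - 2(q_F) = 0.
Best responses: q_F = (260 - 2q_T)/8, q_T = (299 - 2q_F)/6.
Solving the pair: q_F = 481/22, q_T = 468/11.

21.86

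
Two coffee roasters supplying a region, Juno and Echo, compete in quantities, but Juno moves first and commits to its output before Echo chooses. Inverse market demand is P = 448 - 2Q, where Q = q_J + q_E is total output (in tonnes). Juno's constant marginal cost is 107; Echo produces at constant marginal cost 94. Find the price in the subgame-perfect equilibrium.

189

Solve by backward induction. Given q_J, the follower Echo maximises π_E = (448 - 2q_J - 2q_E)q_E - 94q_E.
∂π_E/∂q_E = 354 - 2q_J - 4q_E = 0 gives the reaction function q_E = (354 - 2q_J)/4.
The leader anticipates this reaction. Substituting into P = 448 - 2Q gives P = 271 - q_J, so π_J = (271 - q_J)q_J - 107q_J.
The leader's first-order condition 164 - 2q_J = 0 yields q_J = 82.
Then q_E = (354 - 2·82)/4 = 95/2.
Total output Q = 259/2, so price P = 448 - 2·(259/2) = 189.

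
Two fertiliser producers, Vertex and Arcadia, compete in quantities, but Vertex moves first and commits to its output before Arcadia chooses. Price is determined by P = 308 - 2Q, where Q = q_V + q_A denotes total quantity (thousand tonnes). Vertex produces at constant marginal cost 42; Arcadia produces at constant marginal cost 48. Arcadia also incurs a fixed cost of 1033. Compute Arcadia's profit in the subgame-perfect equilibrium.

889

Solve by backward induction. Given q_V, the follower Arcadia maximises π_A = (308 - 2q_V - 2q_A)q_A - 48q_A.
Setting the follower's marginal profit to zero, 260 - 2q_V - 4q_A = 0, i.e. q_A = (260 - 2q_V)/4.
Vertex substitutes q_A(q_V) into its own profit: π_V = q_V(308 - 2q_V - (260 - 2q_V)/2) - 42q_V = (178 - q_V)q_V - 42q_V.
The leader's first-order condition 136 - 2q_V = 0 yields q_V = 68.
Then q_A = (260 - 2·68)/4 = 31.
Price P = 308 - 2·99 = 110.
Arcadia's profit: (110 - 48)·31 - 1033 = 889.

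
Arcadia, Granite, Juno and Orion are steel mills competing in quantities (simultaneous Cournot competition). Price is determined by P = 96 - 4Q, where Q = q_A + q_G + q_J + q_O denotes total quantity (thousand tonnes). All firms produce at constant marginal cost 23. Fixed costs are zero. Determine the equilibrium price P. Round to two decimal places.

37.60

Each firm earns π_i = (96 - 4Q)q_i - 23q_i.
First-order condition (treating rivals' output as given): 73 - 8q_i - 4·Σ_{j≠i} q_j = 0.
With identical firms every q_j equals q_i, so Σ_{j≠i} q_j = 3q_i and 73 = 20q_i, giving q_i = 73/20.
Total output Q = 73/5, so price P = 96 - 4·(73/5) = 188/5.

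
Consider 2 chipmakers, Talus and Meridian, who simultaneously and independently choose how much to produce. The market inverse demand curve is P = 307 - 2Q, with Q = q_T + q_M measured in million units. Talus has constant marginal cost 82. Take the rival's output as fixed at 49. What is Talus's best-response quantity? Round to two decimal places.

31.75

With the rival's output fixed at 49, Talus's profit is π_T = (307 - 2·49 - 2q_T)q_T - (82q_T) = (209 - 2q_T)q_T - (82q_T).
∂π_T/∂q_T = 127 - 4q_T = 0, so q_T = 127/4.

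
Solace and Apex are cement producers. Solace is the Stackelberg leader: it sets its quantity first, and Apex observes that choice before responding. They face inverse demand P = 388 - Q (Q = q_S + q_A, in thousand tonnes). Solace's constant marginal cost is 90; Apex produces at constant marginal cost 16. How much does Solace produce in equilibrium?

112

Solve by backward induction. Given q_S, the follower Apex maximises π_A = (388 - q_S - q_A)q_A - 16q_A.
∂π_A/∂q_A = 372 - q_S - 2q_A = 0 gives the reaction function q_A = (372 - q_S)/2.
Solace substitutes q_A(q_S) into its own profit: π_S = q_S(388 - q_S - (372 - q_S)/2) - 90q_S = (202 - (1/2)q_S)q_S - 90q_S.
Maximising: ∂π_S/∂q_S = 112 - q_S = 0, giving q_S = 112.
Then q_A = (372 - 112)/2 = 130.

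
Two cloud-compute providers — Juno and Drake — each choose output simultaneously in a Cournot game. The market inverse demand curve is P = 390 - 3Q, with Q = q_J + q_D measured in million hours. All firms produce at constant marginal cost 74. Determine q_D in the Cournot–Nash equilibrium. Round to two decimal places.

A representative firm's profit is π_i = q_i(390 - 3Q) - 74q_i.
First-order condition (treating rivals' output as given): 316 - 6q_i - 3q_j = 0.
By symmetry each firm produces the same amount; substituting q_j = q_i yields q_i = 316/9.

35.11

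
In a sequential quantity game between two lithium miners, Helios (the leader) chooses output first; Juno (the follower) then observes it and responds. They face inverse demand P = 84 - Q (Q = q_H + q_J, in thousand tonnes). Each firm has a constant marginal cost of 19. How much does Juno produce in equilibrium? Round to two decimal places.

16.25

Solve by backward induction. Given q_H, the follower Juno maximises π_J = (84 - q_H - q_J)q_J - 19q_J.
Setting the follower's marginal profit to zero, 65 - q_H - 2q_J = 0, i.e. q_J = (65 - q_H)/2.
Helios substitutes q_J(q_H) into its own profit: π_H = q_H(84 - q_H - (65 - q_H)/2) - 19q_H = (103/2 - (1/2)q_H)q_H - 19q_H.
The leader's first-order condition 65/2 - q_H = 0 yields q_H = 65/2.
Then q_J = (65 - 65/2)/2 = 65/4.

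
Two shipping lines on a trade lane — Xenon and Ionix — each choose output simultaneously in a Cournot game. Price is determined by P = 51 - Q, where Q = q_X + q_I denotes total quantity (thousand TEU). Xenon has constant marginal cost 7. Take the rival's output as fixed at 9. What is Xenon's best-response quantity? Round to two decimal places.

With the rival's output fixed at 9, Xenon's profit is π_X = (51 - 9 - q_X)q_X - (7q_X) = (42 - q_X)q_X - (7q_X).
∂π_X/∂q_X = 35 - 2q_X = 0, so q_X = 35/2.

17.50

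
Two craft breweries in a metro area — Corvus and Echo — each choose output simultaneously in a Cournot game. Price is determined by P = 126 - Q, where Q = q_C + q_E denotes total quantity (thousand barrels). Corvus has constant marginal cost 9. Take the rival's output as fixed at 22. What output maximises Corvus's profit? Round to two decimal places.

With the rival's output fixed at 22, Corvus's profit is π_C = (126 - 22 - q_C)q_C - (9q_C) = (104 - q_C)q_C - (9q_C).
∂π_C/∂q_C = 95 - 2q_C = 0, so q_C = 95/2.

47.50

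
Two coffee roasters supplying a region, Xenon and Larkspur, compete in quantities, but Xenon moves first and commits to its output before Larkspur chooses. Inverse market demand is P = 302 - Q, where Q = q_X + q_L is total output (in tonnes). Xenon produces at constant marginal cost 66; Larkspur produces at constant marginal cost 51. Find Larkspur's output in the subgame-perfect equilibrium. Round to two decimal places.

Solve by backward induction. Given q_X, the follower Larkspur maximises π_L = (302 - q_X - q_L)q_L - 51q_L.
∂π_L/∂q_L = 251 - q_X - 2q_L = 0 gives the reaction function q_L = (251 - q_X)/2.
Xenon substitutes q_L(q_X) into its own profit: π_X = q_X(302 - q_X - (251 - q_X)/2) - 66q_X = (353/2 - (1/2)q_X)q_X - 66q_X.
The leader's first-order condition 221/2 - q_X = 0 yields q_X = 221/2.
Then q_L = (251 - 221/2)/2 = 281/4.

70.25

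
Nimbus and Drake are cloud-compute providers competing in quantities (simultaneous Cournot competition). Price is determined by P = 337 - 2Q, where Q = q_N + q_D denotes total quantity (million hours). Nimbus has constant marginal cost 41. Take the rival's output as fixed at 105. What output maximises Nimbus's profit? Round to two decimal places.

With the rival's output fixed at 105, Nimbus's profit is π_N = (337 - 2·105 - 2q_N)q_N - (41q_N) = (127 - 2q_N)q_N - (41q_N).
∂π_N/∂q_N = 86 - 4q_N = 0, so q_N = 43/2.

21.50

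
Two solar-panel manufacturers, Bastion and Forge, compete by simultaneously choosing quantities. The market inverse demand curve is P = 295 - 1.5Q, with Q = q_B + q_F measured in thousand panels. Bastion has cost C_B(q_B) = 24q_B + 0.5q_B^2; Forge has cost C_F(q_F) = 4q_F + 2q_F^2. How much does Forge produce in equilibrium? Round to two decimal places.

29.42

Bastion's profit: π_B = (295 - 1.5Q)q_B - (24q_B + (1/2)q_B²). Setting ∂π_B/∂q_B = 0: 271 - 4q_B - (3/2)(q_F) = 0.
Forge's profit: π_F = (295 - 1.5Q)q_F - (4q_F + 2q_F²). Setting ∂π_F/∂q_F = 0: 291 - 7q_F - (3/2)(q_B) = 0.
Best responses: q_B = (271 - (3/2)q_F)/4, q_F = (291 - (3/2)q_B)/7.
Substituting one into the other gives q_B = 56.7184 and q_F = 29.4175.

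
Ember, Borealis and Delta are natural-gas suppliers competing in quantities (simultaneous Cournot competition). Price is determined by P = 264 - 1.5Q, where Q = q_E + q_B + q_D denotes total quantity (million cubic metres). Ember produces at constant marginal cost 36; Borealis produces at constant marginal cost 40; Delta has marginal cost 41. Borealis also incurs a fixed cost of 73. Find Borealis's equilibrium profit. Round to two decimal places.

Ember's profit: π_E = (264 - 1.5Q)q_E - (36q_E). Setting ∂π_E/∂q_E = 0: 228 - 3q_E - (3/2)(q_B + q_D) = 0.
Borealis's profit: π_B = (264 - 1.5Q)q_B - (40q_B). Setting ∂π_B/∂q_B = 0: 224 - 3q_B - (3/2)(q_E + q_D) = 0.
Delta's first-order condition: 223 - 3q_D - (3/2)(q_E + q_B) = 0.
Adding the 3 conditions: 675 − 3Q − 3Q = 0, i.e. Q = 225/2.
Back-substituting: q_E = (228 − 675/4)/(3/2) = 79/2, q_B = (224 − 675/4)/(3/2) = 221/6, q_D = (223 − 675/4)/(3/2) = 217/6.
Price P = 264 - (3/2)·(225/2) = 381/4.
Borealis's profit: (381/4 - 40)·(221/6) - 73 = 1962.0417.

1962.04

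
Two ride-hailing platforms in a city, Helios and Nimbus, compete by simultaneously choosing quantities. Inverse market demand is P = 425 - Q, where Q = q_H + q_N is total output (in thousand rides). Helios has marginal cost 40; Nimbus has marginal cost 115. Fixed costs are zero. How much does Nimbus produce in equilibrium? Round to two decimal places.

Helios's profit: π_H = (425 - Q)q_H - (40q_H). Setting ∂π_H/∂q_H = 0: 385 - 2q_H - (q_N) = 0.
Nimbus's first-order condition: 310 - 2q_N - (q_H) = 0.
So q_H = (385 - q_N)/2 and q_N = (310 - q_H)/2.
Solving the pair: q_H = 460/3, q_N = 235/3.

78.33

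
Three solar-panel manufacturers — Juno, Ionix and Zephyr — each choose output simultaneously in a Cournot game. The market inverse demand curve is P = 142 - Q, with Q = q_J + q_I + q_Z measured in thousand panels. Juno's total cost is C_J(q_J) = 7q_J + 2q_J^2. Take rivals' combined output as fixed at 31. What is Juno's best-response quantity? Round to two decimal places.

With rivals' combined output fixed at 31, Juno's profit is π_J = (142 - 31 - q_J)q_J - (7q_J + 2q_J²) = (111 - q_J)q_J - (7q_J + 2q_J²).
∂π_J/∂q_J = 104 - 6q_J = 0, so q_J = 52/3.

17.33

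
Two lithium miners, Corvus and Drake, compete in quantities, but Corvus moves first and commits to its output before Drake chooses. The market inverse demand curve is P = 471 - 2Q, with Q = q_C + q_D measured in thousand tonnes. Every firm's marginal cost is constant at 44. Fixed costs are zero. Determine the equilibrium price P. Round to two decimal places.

150.75

Solve by backward induction. Given q_C, the follower Drake maximises π_D = (471 - 2q_C - 2q_D)q_D - 44q_D.
Follower FOC: 427 - 2q_C - 4q_D = 0, so q_D(q_C) = (427 - 2q_C)/4.
Corvus substitutes q_D(q_C) into its own profit: π_C = q_C(471 - 2q_C - (427 - 2q_C)/2) - 44q_C = (515/2 - q_C)q_C - 44q_C.
Maximising: ∂π_C/∂q_C = 427/2 - 2q_C = 0, giving q_C = 427/4.
Then q_D = (427 - 2·(427/4))/4 = 427/8.
Total output Q = 1281/8, so price P = 471 - 2·(1281/8) = 603/4.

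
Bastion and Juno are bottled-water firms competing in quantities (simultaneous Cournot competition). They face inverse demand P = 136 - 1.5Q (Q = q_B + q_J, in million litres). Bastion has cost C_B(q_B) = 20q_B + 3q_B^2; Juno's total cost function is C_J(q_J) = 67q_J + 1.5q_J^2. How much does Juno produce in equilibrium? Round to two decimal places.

8.64

Bastion's profit: π_B = (136 - 1.5Q)q_B - (20q_B + 3q_B²). Setting ∂π_B/∂q_B = 0: 116 - 9q_B - (3/2)(q_J) = 0.
Juno's profit: π_J = (136 - 1.5Q)q_J - (67q_J + (3/2)q_J²). Setting ∂π_J/∂q_J = 0: 69 - 6q_J - (3/2)(q_B) = 0.
Best responses: q_B = (116 - (3/2)q_J)/9, q_J = (69 - (3/2)q_B)/6.
Substituting one into the other gives q_B = 790/69 and q_J = 596/69.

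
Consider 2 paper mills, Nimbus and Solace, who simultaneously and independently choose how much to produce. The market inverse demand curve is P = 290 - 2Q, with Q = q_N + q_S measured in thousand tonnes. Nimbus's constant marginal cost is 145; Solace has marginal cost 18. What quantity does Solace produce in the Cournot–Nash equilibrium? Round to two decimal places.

Nimbus's profit: π_N = (290 - 2Q)q_N - (145q_N). Setting ∂π_N/∂q_N = 0: 145 - 4q_N - 2(q_S) = 0.
Solace's first-order condition: 272 - 4q_S - 2(q_N) = 0.
So q_N = (145 - 2q_S)/4 and q_S = (272 - 2q_N)/4.
Solving the pair: q_N = 3, q_S = 133/2.

66.50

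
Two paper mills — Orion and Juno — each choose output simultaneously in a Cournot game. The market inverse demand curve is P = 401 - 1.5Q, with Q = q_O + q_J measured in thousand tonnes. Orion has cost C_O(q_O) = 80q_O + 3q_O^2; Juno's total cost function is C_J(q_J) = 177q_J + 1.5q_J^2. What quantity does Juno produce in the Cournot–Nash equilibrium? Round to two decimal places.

29.65

Orion's profit: π_O = (401 - 1.5Q)q_O - (80q_O + 3q_O²). Setting ∂π_O/∂q_O = 0: 321 - 9q_O - (3/2)(q_J) = 0.
Juno's profit: π_J = (401 - 1.5Q)q_J - (177q_J + (3/2)q_J²). Setting ∂π_J/∂q_J = 0: 224 - 6q_J - (3/2)(q_O) = 0.
So q_O = (321 - (3/2)q_J)/9 and q_J = (224 - (3/2)q_O)/6.
Substituting one into the other gives q_O = 30.7246 and q_J = 682/23.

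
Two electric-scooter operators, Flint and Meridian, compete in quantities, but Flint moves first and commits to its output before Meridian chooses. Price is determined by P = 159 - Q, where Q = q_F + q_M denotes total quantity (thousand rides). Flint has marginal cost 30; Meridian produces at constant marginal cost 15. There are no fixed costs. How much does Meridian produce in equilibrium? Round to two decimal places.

43.50

The follower Meridian best-responds to any q_F: π_M = (159 - Q)q_M - 15q_M.
Setting the follower's marginal profit to zero, 144 - q_F - 2q_M = 0, i.e. q_M = (144 - q_F)/2.
Flint substitutes q_M(q_F) into its own profit: π_F = q_F(159 - q_F - (144 - q_F)/2) - 30q_F = (87 - (1/2)q_F)q_F - 30q_F.
Maximising: ∂π_F/∂q_F = 57 - q_F = 0, giving q_F = 57.
Then q_M = (144 - 57)/2 = 87/2.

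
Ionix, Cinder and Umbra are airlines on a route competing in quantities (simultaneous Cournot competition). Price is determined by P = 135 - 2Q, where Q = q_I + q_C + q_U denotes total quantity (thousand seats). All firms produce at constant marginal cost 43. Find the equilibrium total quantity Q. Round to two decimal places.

A representative firm's profit is π_i = q_i(135 - 2Q) - 43q_i.
Setting ∂π_i/∂q_i = 0 with rivals' quantities fixed: 92 - 4q_i - 2·Σ_{j≠i} q_j = 0.
With identical firms every q_j equals q_i, so Σ_{j≠i} q_j = 2q_i and 92 = 8q_i, giving q_i = 23/2.
Total output Q = 23/2 + 23/2 + 23/2 = 69/2.

34.50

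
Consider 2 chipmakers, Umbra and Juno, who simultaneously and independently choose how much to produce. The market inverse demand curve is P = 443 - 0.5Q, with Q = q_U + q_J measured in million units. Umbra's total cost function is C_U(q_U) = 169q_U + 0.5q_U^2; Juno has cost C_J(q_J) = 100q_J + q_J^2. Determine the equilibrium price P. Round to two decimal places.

338.70

Umbra's profit: π_U = (443 - 0.5Q)q_U - (169q_U + (1/2)q_U²). Setting ∂π_U/∂q_U = 0: 274 - 2q_U - (1/2)(q_J) = 0.
Juno's first-order condition: 343 - 3q_J - (1/2)(q_U) = 0.
Best responses: q_U = (274 - (1/2)q_J)/2, q_J = (343 - (1/2)q_U)/3.
Solving the pair: q_U = 113.1304, q_J = 95.4783.
Total output Q = 208.6087, so price P = 443 - (1/2)·208.6087 = 338.6957.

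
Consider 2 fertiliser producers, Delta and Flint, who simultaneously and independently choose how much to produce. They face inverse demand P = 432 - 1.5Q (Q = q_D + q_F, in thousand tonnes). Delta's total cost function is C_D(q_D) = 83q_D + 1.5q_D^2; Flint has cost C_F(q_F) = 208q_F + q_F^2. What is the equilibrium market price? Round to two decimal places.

311.49

Delta's profit: π_D = (432 - 1.5Q)q_D - (83q_D + (3/2)q_D²). Setting ∂π_D/∂q_D = 0: 349 - 6q_D - (3/2)(q_F) = 0.
Flint's first-order condition: 224 - 5q_F - (3/2)(q_D) = 0.
Rearranging gives the reaction functions q_D = (349 - (3/2)q_F)/6 and q_F = (224 - (3/2)q_D)/5.
Substituting one into the other gives q_D = 50.7748 and q_F = 1094/37.
Total output Q = 80.3423, so price P = 432 - (3/2)·80.3423 = 311.4865.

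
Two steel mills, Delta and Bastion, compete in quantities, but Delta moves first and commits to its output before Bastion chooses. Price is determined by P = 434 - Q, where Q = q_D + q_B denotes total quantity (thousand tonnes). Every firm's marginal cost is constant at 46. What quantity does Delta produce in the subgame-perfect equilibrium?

The follower Bastion best-responds to any q_D: π_B = (434 - Q)q_B - 46q_B.
Follower FOC: 388 - q_D - 2q_B = 0, so q_B(q_D) = (388 - q_D)/2.
The leader anticipates this reaction. Substituting into P = 434 - Q gives P = 240 - (1/2)q_D, so π_D = (240 - (1/2)q_D)q_D - 46q_D.
Leader FOC: 194 - q_D = 0, so q_D = 194.
Then q_B = (388 - 194)/2 = 97.

194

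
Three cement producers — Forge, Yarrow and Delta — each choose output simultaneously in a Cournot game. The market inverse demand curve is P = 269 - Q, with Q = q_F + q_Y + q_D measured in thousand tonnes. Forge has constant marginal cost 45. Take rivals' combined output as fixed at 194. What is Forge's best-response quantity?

With rivals' combined output fixed at 194, Forge's profit is π_F = (269 - 194 - q_F)q_F - (45q_F) = (75 - q_F)q_F - (45q_F).
∂π_F/∂q_F = 30 - 2q_F = 0, so q_F = 15.

15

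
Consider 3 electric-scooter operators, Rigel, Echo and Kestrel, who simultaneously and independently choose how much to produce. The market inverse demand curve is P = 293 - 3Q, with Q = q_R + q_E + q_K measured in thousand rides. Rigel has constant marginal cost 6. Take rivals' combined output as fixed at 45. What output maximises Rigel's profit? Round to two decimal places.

With rivals' combined output fixed at 45, Rigel's profit is π_R = (293 - 3·45 - 3q_R)q_R - (6q_R) = (158 - 3q_R)q_R - (6q_R).
∂π_R/∂q_R = 152 - 6q_R = 0, so q_R = 76/3.

25.33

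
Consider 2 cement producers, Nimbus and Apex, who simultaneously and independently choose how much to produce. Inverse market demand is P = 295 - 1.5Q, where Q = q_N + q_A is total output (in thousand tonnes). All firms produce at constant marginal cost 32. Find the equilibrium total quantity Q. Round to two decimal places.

Each firm earns π_i = (295 - 1.5Q)q_i - 32q_i.
Setting ∂π_i/∂q_i = 0 with rivals' quantities fixed: 263 - 3q_i - (3/2)q_j = 0.
With identical firms every q_j equals q_i, so q_j = q_i and 263 = (9/2)q_i, giving q_i = 526/9.
Total output Q = 526/9 + 526/9 = 1052/9.

116.89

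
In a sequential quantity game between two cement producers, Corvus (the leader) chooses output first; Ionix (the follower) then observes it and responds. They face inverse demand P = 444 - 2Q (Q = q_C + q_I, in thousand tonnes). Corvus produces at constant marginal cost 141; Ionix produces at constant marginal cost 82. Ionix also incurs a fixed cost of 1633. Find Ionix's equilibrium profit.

5567

Solve by backward induction. Given q_C, the follower Ionix maximises π_I = (444 - 2q_C - 2q_I)q_I - 82q_I.
Setting the follower's marginal profit to zero, 362 - 2q_C - 4q_I = 0, i.e. q_I = (362 - 2q_C)/4.
The leader anticipates this reaction. Substituting into P = 444 - 2Q gives P = 263 - q_C, so π_C = (263 - q_C)q_C - 141q_C.
Maximising: ∂π_C/∂q_C = 122 - 2q_C = 0, giving q_C = 61.
Then q_I = (362 - 2·61)/4 = 60.
Price P = 444 - 2·121 = 202.
Ionix's profit: (202 - 82)·60 - 1633 = 5567.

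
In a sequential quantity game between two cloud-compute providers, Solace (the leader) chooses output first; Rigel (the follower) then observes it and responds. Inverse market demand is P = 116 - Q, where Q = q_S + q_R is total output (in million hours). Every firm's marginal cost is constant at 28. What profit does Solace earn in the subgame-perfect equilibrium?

968

Solve by backward induction. Given q_S, the follower Rigel maximises π_R = (116 - q_S - q_R)q_R - 28q_R.
∂π_R/∂q_R = 88 - q_S - 2q_R = 0 gives the reaction function q_R = (88 - q_S)/2.
The leader anticipates this reaction. Substituting into P = 116 - Q gives P = 72 - (1/2)q_S, so π_S = (72 - (1/2)q_S)q_S - 28q_S.
The leader's first-order condition 44 - q_S = 0 yields q_S = 44.
Then q_R = (88 - 44)/2 = 22.
Price P = 116 - 66 = 50.
Solace's profit: (50 - 28)·44 = 968.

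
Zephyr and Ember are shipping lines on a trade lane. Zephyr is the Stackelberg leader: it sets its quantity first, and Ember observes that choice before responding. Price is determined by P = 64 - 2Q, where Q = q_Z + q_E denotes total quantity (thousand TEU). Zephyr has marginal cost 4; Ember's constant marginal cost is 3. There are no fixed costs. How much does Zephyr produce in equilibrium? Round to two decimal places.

The follower Ember best-responds to any q_Z: π_E = (64 - 2Q)q_E - 3q_E.
Setting the follower's marginal profit to zero, 61 - 2q_Z - 4q_E = 0, i.e. q_E = (61 - 2q_Z)/4.
The leader anticipates this reaction. Substituting into P = 64 - 2Q gives P = 67/2 - q_Z, so π_Z = (67/2 - q_Z)q_Z - 4q_Z.
Maximising: ∂π_Z/∂q_Z = 59/2 - 2q_Z = 0, giving q_Z = 59/4.
Then q_E = (61 - 2·(59/4))/4 = 63/8.

14.75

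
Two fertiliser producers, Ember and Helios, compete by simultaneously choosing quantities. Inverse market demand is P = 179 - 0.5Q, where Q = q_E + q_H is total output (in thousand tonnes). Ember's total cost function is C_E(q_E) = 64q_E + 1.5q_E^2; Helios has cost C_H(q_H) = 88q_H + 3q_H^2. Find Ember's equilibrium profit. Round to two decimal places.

1498.16

Ember's profit: π_E = (179 - 0.5Q)q_E - (64q_E + (3/2)q_E²). Setting ∂π_E/∂q_E = 0: 115 - 4q_E - (1/2)(q_H) = 0.
Helios's profit: π_H = (179 - 0.5Q)q_H - (88q_H + 3q_H²). Setting ∂π_H/∂q_H = 0: 91 - 7q_H - (1/2)(q_E) = 0.
Best responses: q_E = (115 - (1/2)q_H)/4, q_H = (91 - (1/2)q_E)/7.
Solving the pair: q_E = 27.3694, q_H = 1226/111.
Price P = 179 - (1/2)·38.4144 = 159.7928.
Ember's profit: 159.7928·27.3694 - 64·27.3694 - (3/2)·27.3694² = 1498.1648.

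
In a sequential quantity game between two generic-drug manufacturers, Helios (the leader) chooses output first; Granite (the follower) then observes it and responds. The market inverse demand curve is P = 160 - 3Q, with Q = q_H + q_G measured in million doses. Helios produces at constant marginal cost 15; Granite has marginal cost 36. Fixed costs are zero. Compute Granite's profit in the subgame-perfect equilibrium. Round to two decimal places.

140.08

The follower Granite best-responds to any q_H: π_G = (160 - 3Q)q_G - 36q_G.
∂π_G/∂q_G = 124 - 3q_H - 6q_G = 0 gives the reaction function q_G = (124 - 3q_H)/6.
The leader anticipates this reaction. Substituting into P = 160 - 3Q gives P = 98 - (3/2)q_H, so π_H = (98 - (3/2)q_H)q_H - 15q_H.
Maximising: ∂π_H/∂q_H = 83 - 3q_H = 0, giving q_H = 83/3.
Then q_G = (124 - 3·(83/3))/6 = 41/6.
Price P = 160 - 3·(69/2) = 113/2.
Granite's profit: (113/2 - 36)·(41/6) = 1681/12.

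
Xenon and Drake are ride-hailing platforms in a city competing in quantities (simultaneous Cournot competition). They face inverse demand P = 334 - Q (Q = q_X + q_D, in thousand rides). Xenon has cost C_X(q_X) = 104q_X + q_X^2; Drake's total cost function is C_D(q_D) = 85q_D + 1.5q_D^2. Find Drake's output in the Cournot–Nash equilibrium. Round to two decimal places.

40.32

Xenon's profit: π_X = (334 - Q)q_X - (104q_X + q_X²). Setting ∂π_X/∂q_X = 0: 230 - 4q_X - (q_D) = 0.
Drake's first-order condition: 249 - 5q_D - (q_X) = 0.
Best responses: q_X = (230 - q_D)/4, q_D = (249 - q_X)/5.
Substituting one into the other gives q_X = 901/19 and q_D = 766/19.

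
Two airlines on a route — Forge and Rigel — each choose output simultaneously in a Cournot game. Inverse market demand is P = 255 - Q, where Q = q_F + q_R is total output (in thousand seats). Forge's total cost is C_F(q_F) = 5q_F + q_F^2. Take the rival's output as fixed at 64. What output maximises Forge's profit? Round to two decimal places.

46.50

With the rival's output fixed at 64, Forge's profit is π_F = (255 - 64 - q_F)q_F - (5q_F + q_F²) = (191 - q_F)q_F - (5q_F + q_F²).
∂π_F/∂q_F = 186 - 4q_F = 0, so q_F = 93/2.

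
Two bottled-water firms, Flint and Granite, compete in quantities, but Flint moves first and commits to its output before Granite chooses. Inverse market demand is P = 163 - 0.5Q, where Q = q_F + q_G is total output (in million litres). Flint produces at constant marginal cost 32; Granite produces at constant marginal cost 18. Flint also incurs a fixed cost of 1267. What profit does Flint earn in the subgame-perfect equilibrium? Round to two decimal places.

2155.25

The follower Granite best-responds to any q_F: π_G = (163 - 0.5Q)q_G - 18q_G.
Setting the follower's marginal profit to zero, 145 - (1/2)q_F - q_G = 0, i.e. q_G = (145 - (1/2)q_F).
Flint substitutes q_G(q_F) into its own profit: π_F = q_F(163 - (1/2)q_F - (145 - (1/2)q_F)/2) - 32q_F = (181/2 - (1/4)q_F)q_F - 32q_F.
Maximising: ∂π_F/∂q_F = 117/2 - (1/2)q_F = 0, giving q_F = 117.
Then q_G = (145 - (1/2)·117) = 173/2.
Price P = 163 - (1/2)·(407/2) = 245/4.
Flint's profit: (245/4 - 32)·117 - 1267 = 2155.2500.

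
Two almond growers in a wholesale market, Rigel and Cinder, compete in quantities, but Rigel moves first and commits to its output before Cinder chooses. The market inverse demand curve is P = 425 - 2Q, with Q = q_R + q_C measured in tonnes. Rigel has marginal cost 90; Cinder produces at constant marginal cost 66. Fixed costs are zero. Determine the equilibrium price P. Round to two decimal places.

Solve by backward induction. Given q_R, the follower Cinder maximises π_C = (425 - 2q_R - 2q_C)q_C - 66q_C.
∂π_C/∂q_C = 359 - 2q_R - 4q_C = 0 gives the reaction function q_C = (359 - 2q_R)/4.
The leader anticipates this reaction. Substituting into P = 425 - 2Q gives P = 491/2 - q_R, so π_R = (491/2 - q_R)q_R - 90q_R.
Leader FOC: 311/2 - 2q_R = 0, so q_R = 311/4.
Then q_C = (359 - 2·(311/4))/4 = 407/8.
Total output Q = 1029/8, so price P = 425 - 2·(1029/8) = 671/4.

167.75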